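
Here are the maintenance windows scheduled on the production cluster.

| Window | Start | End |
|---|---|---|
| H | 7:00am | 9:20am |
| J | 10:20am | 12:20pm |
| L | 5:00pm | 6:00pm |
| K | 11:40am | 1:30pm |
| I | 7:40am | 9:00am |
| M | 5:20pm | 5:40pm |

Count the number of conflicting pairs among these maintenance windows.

3

Sorted by start: H, I, J, K, L, M.
I starts before H ends → H and I overlap.
J starts after H ends, so nothing later overlaps H either.
J starts after I ends, so nothing later overlaps I either.
K starts before J ends → J and K overlap.
L starts after J ends, so nothing later overlaps J either.
L starts after K ends, so nothing later overlaps K either.
M starts before L ends → L and M overlap.
Overlapping pairs: H & I, J & K, L & M — 3 in total.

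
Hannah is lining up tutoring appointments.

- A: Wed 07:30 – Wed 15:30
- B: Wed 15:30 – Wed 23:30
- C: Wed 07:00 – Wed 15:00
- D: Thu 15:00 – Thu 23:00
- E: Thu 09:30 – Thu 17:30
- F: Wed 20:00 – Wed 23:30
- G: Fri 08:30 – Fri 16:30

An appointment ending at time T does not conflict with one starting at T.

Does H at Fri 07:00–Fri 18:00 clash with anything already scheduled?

Yes — it overlaps G

C: ends Wed 15:00 at or before H starts Fri 07:00 → clear.
A: ends Wed 15:30 at or before H starts Fri 07:00 → clear.
B: ends Wed 23:30 at or before H starts Fri 07:00 → clear.
F: ends Wed 23:30 at or before H starts Fri 07:00 → clear.
E: ends Thu 17:30 at or before H starts Fri 07:00 → clear.
D: ends Thu 23:00 at or before H starts Fri 07:00 → clear.
G: starts Fri 08:30 before H ends Fri 18:00, and ends Fri 16:30 after H starts Fri 07:00 → overlap.
H overlaps G.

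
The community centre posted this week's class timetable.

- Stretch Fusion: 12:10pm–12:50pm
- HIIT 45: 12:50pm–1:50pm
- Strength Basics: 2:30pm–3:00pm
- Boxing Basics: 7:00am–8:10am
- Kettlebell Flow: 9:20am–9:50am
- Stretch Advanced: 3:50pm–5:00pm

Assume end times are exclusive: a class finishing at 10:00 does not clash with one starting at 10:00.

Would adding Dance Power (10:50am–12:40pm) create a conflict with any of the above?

Yes — it overlaps Stretch Fusion

Boxing Basics: ends 8:10am at or before Dance Power starts 10:50am → clear.
Kettlebell Flow: ends 9:50am at or before Dance Power starts 10:50am → clear.
Stretch Fusion: starts 12:10pm before Dance Power ends 12:40pm, and ends 12:50pm after Dance Power starts 10:50am → overlap.
HIIT 45: starts 12:50pm at or after Dance Power ends 12:40pm → clear.
Strength Basics: starts 2:30pm at or after Dance Power ends 12:40pm → clear.
Stretch Advanced: starts 3:50pm at or after Dance Power ends 12:40pm → clear.
Dance Power overlaps Stretch Fusion.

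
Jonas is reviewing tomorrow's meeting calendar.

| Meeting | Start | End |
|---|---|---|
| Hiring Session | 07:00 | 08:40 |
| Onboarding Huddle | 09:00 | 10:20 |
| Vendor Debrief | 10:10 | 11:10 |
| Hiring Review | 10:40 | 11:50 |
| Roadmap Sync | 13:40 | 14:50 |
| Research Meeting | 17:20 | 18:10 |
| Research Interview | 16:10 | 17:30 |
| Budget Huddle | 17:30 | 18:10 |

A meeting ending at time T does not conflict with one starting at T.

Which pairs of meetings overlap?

Budget Huddle & Research Meeting, Hiring Review & Vendor Debrief, Onboarding Huddle & Vendor Debrief, Research Interview & Research Meeting

Check each pair: they overlap iff neither finishes before the other starts.
Sorted by start: Hiring Session, Onboarding Huddle, Vendor Debrief, Hiring Review, Roadmap Sync, Research Interview, Research Meeting, Budget Huddle.
Onboarding Huddle starts after Hiring Session ends, so nothing later overlaps Hiring Session either.
Vendor Debrief starts before Onboarding Huddle ends → Onboarding Huddle and Vendor Debrief overlap.
Hiring Review starts after Onboarding Huddle ends, so nothing later overlaps Onboarding Huddle either.
Hiring Review starts before Vendor Debrief ends → Vendor Debrief and Hiring Review overlap.
Roadmap Sync starts after Vendor Debrief ends, so nothing later overlaps Vendor Debrief either.
Roadmap Sync starts after Hiring Review ends, so nothing later overlaps Hiring Review either.
Research Interview starts after Roadmap Sync ends, so nothing later overlaps Roadmap Sync either.
Research Meeting starts before Research Interview ends → Research Interview and Research Meeting overlap.
Budget Huddle starts exactly when Research Interview ends (back-to-back, no overlap).
Budget Huddle starts before Research Meeting ends → Research Meeting and Budget Huddle overlap.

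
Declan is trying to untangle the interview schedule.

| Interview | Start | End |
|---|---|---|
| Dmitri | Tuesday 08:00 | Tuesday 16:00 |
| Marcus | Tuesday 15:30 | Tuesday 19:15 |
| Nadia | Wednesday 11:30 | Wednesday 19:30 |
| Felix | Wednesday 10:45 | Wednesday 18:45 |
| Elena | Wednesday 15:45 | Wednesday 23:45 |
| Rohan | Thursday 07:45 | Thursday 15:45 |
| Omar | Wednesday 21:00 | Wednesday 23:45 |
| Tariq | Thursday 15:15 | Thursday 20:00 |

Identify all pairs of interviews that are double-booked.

Two intervals overlap when each starts before the other ends.
Sorted by start: Dmitri, Marcus, Felix, Nadia, Elena, Omar, Rohan, Tariq.
Marcus starts before Dmitri ends → Dmitri and Marcus overlap.
Felix starts after Dmitri ends; Dmitri is clear from here.
Felix starts after Marcus ends; Marcus is clear from here.
Nadia starts before Felix ends → Felix and Nadia overlap.
Elena starts before Felix ends → Felix and Elena overlap.
Omar starts after Felix ends; Felix is clear from here.
Elena starts before Nadia ends → Nadia and Elena overlap.
Omar starts after Nadia ends; Nadia is clear from here.
Omar starts before Elena ends → Elena and Omar overlap.
Rohan starts after Elena ends; Elena is clear from here.
Rohan starts after Omar ends; Omar is clear from here.
Tariq starts before Rohan ends → Rohan and Tariq overlap.

Dmitri & Marcus, Elena & Felix, Elena & Nadia, Elena & Omar, Felix & Nadia, Rohan & Tariq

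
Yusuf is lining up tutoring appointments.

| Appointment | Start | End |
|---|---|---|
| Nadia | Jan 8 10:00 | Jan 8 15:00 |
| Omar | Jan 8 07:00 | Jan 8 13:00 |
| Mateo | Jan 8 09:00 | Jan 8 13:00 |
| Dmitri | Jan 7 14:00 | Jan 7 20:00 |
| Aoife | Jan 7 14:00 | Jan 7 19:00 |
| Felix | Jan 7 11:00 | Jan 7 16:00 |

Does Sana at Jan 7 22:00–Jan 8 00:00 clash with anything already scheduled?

Felix: ends Jan 7 16:00 at or before Sana starts Jan 7 22:00 → clear.
Dmitri: ends Jan 7 20:00 at or before Sana starts Jan 7 22:00 → clear.
Aoife: ends Jan 7 19:00 at or before Sana starts Jan 7 22:00 → clear.
Omar: starts Jan 8 07:00 at or after Sana ends Jan 8 00:00 → clear.
Mateo: starts Jan 8 09:00 at or after Sana ends Jan 8 00:00 → clear.
Nadia: starts Jan 8 10:00 at or after Sana ends Jan 8 00:00 → clear.

No — it doesn't clash with anything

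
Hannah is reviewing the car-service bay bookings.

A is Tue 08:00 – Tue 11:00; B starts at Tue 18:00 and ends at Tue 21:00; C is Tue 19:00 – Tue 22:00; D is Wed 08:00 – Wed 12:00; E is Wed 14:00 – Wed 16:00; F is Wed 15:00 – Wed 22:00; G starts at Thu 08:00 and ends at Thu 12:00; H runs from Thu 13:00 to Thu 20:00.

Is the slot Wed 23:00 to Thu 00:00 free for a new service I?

A: ends Tue 11:00 at or before I starts Wed 23:00 → clear.
B: ends Tue 21:00 at or before I starts Wed 23:00 → clear.
C: ends Tue 22:00 at or before I starts Wed 23:00 → clear.
D: ends Wed 12:00 at or before I starts Wed 23:00 → clear.
E: ends Wed 16:00 at or before I starts Wed 23:00 → clear.
F: ends Wed 22:00 at or before I starts Wed 23:00 → clear.
G: starts Thu 08:00 at or after I ends Thu 00:00 → clear.
H: starts Thu 13:00 at or after I ends Thu 00:00 → clear.

Yes — the slot is free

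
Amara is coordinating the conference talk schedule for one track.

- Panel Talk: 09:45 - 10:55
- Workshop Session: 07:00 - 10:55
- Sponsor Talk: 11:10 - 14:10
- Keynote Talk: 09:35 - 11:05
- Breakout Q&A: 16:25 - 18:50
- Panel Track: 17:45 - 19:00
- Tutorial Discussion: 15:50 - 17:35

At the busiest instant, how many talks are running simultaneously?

Sort all start/end points and keep a running count:
07:00 start Workshop Session → 1
09:35 start Keynote Talk → 2
09:45 start Panel Talk → 3
10:55 end Panel Talk → 2
10:55 end Workshop Session → 1
11:05 end Keynote Talk → 0
11:10 start Sponsor Talk → 1
14:10 end Sponsor Talk → 0
15:50 start Tutorial Discussion → 1
16:25 start Breakout Q&A → 2
17:35 end Tutorial Discussion → 1
17:45 start Panel Track → 2
18:50 end Breakout Q&A → 1
19:00 end Panel Track → 0
Peak is 3, at 09:45 (Keynote Talk, Panel Talk, Workshop Session).

3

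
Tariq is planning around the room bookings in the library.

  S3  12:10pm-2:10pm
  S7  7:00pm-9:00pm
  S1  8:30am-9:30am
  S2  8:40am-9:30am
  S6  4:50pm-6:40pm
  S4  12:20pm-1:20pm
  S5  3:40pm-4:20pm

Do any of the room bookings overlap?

Yes

Check each pair: they overlap iff neither finishes before the other starts.
Sorted by start: S1, S2, S3, S4, S5, S6, S7.
S2 starts before S1 ends → S1 and S2 overlap.
That's a conflict, so the schedule is not conflict-free.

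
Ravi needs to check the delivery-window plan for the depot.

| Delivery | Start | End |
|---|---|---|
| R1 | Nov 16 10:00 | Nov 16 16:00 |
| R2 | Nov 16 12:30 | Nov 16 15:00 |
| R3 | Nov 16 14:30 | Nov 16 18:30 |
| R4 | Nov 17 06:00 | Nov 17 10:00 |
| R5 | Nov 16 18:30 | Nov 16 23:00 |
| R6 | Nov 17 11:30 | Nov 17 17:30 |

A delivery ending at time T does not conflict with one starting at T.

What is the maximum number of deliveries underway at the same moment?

Walk through starts and ends in time order (an end at T is processed before a start at T):
Nov 16 10:00 start R1 → 1
Nov 16 12:30 start R2 → 2
Nov 16 14:30 start R3 → 3
Nov 16 15:00 end R2 → 2
Nov 16 16:00 end R1 → 1
Nov 16 18:30 end R3 → 0
Nov 16 18:30 start R5 → 1
Nov 16 23:00 end R5 → 0
Nov 17 06:00 start R4 → 1
Nov 17 10:00 end R4 → 0
Nov 17 11:30 start R6 → 1
Nov 17 17:30 end R6 → 0
Peak is 3, at Nov 16 14:30 (R1, R2, R3).

3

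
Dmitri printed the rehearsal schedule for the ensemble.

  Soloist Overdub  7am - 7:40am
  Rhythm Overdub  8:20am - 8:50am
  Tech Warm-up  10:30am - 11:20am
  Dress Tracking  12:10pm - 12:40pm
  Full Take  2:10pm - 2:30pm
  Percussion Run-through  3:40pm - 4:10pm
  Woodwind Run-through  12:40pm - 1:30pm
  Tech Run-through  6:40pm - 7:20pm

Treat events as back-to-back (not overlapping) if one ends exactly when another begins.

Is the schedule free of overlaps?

Yes

Sorted by start: Soloist Overdub, Rhythm Overdub, Tech Warm-up, Dress Tracking, Woodwind Run-through, Full Take, Percussion Run-through, Tech Run-through.
Rhythm Overdub starts after Soloist Overdub ends — done with Soloist Overdub.
Tech Warm-up starts after Rhythm Overdub ends — done with Rhythm Overdub.
Dress Tracking starts after Tech Warm-up ends — done with Tech Warm-up.
Woodwind Run-through starts exactly when Dress Tracking ends (back-to-back, no overlap) — done with Dress Tracking.
Full Take starts after Woodwind Run-through ends — done with Woodwind Run-through.
Percussion Run-through starts after Full Take ends — done with Full Take.
Tech Run-through starts after Percussion Run-through ends.
Every pair is clear; the schedule has no overlaps.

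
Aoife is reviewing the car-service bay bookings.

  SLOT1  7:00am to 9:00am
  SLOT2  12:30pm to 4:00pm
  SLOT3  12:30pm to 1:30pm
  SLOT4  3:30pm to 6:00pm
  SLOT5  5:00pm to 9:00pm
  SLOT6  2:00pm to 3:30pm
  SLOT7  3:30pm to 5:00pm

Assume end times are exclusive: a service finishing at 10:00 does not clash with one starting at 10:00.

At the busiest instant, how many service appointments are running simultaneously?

Walk through starts and ends in time order (an end at T is processed before a start at T):
7:00am start SLOT1 → 1
9:00am end SLOT1 → 0
12:30pm start SLOT2 → 1
12:30pm start SLOT3 → 2
1:30pm end SLOT3 → 1
2:00pm start SLOT6 → 2
3:30pm end SLOT6 → 1
3:30pm start SLOT4 → 2
3:30pm start SLOT7 → 3
4:00pm end SLOT2 → 2
5:00pm end SLOT7 → 1
5:00pm start SLOT5 → 2
6:00pm end SLOT4 → 1
9:00pm end SLOT5 → 0
Peak is 3, at 3:30pm (SLOT2, SLOT4, SLOT7).

3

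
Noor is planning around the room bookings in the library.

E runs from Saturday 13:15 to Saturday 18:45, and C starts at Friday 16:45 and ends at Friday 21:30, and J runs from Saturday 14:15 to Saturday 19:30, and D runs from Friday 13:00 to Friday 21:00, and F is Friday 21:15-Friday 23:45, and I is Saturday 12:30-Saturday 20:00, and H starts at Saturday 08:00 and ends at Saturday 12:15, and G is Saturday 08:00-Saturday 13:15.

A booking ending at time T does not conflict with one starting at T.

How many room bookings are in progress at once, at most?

Sweep the timeline, counting +1 at each start and −1 at each end (ends before starts at a tie):
Friday 13:00 start D → 1
Friday 16:45 start C → 2
Friday 21:00 end D → 1
Friday 21:15 start F → 2
Friday 21:30 end C → 1
Friday 23:45 end F → 0
Saturday 08:00 start G → 1
Saturday 08:00 start H → 2
Saturday 12:15 end H → 1
Saturday 12:30 start I → 2
Saturday 13:15 end G → 1
Saturday 13:15 start E → 2
Saturday 14:15 start J → 3
Saturday 18:45 end E → 2
Saturday 19:30 end J → 1
Saturday 20:00 end I → 0
Peak is 3, at Saturday 14:15 (E, I, J).

3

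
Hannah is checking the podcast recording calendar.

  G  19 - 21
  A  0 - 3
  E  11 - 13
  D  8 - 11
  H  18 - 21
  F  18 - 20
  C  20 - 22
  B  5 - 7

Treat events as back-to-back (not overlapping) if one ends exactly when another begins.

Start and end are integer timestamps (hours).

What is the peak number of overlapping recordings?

Sweep the timeline, counting +1 at each start and −1 at each end (ends before starts at a tie):
0 start A → 1
3 end A → 0
5 start B → 1
7 end B → 0
8 start D → 1
11 end D → 0
11 start E → 1
13 end E → 0
18 start F → 1
18 start H → 2
19 start G → 3
20 end F → 2
20 start C → 3
21 end G → 2
21 end H → 1
22 end C → 0
Peak is 3, at 19 (F, G, H).

3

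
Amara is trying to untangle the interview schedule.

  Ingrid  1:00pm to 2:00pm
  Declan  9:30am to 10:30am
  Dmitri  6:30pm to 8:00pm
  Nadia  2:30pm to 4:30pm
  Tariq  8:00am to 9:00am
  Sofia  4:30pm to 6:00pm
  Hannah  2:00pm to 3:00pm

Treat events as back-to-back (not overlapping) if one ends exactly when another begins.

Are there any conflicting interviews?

Sorted by start: Tariq, Declan, Ingrid, Hannah, Nadia, Sofia, Dmitri.
Declan starts after Tariq ends; Tariq is clear from here.
Ingrid starts after Declan ends; Declan is clear from here.
Hannah starts exactly when Ingrid ends (back-to-back, no overlap); Ingrid is clear from here.
Nadia starts before Hannah ends → Hannah and Nadia overlap.
That's a conflict, so the schedule is not conflict-free.

Yes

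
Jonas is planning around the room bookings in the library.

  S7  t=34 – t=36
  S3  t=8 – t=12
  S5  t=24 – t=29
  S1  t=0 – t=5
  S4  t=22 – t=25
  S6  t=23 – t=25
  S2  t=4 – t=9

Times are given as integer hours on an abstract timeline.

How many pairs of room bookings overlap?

5

Sorted by start: S1, S2, S3, S4, S6, S5, S7.
S2 starts before S1 ends → S1 and S2 overlap.
S3 starts after S1 ends — done with S1.
S3 starts before S2 ends → S2 and S3 overlap.
S4 starts after S2 ends — done with S2.
S4 starts after S3 ends — done with S3.
S6 starts before S4 ends → S4 and S6 overlap.
S5 starts before S4 ends → S4 and S5 overlap.
S7 starts after S4 ends.
S5 starts before S6 ends → S6 and S5 overlap.
S7 starts after S6 ends.
S7 starts after S5 ends.
Overlapping pairs: S1 & S2, S2 & S3, S4 & S5, S4 & S6, S5 & S6 — 5 in total.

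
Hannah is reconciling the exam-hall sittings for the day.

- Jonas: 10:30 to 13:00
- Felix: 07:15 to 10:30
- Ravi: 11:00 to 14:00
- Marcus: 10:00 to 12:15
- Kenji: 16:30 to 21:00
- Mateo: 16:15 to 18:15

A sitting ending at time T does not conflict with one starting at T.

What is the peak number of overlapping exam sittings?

3

Walk through starts and ends in time order (an end at T is processed before a start at T):
07:15 start Felix → 1
10:00 start Marcus → 2
10:30 end Felix → 1
10:30 start Jonas → 2
11:00 start Ravi → 3
12:15 end Marcus → 2
13:00 end Jonas → 1
14:00 end Ravi → 0
16:15 start Mateo → 1
16:30 start Kenji → 2
18:15 end Mateo → 1
21:00 end Kenji → 0
Peak is 3, at 11:00 (Jonas, Marcus, Ravi).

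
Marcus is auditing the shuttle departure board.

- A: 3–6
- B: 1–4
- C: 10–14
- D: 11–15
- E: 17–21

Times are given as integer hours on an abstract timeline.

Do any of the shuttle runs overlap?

Sorted by start: B, A, C, D, E.
A starts before B ends → B and A overlap.
That's a conflict, so the schedule is not conflict-free.

Yes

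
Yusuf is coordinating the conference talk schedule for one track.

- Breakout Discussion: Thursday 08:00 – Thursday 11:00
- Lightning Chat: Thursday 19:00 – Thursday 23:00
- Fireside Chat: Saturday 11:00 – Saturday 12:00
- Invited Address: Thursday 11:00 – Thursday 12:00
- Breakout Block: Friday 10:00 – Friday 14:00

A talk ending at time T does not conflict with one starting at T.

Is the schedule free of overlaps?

Yes

Sorted by start: Breakout Discussion, Invited Address, Lightning Chat, Breakout Block, Fireside Chat.
Invited Address starts exactly when Breakout Discussion ends (back-to-back, no overlap) — done with Breakout Discussion.
Lightning Chat starts after Invited Address ends — done with Invited Address.
Breakout Block starts after Lightning Chat ends — done with Lightning Chat.
Fireside Chat starts after Breakout Block ends.
Every pair is clear; the schedule has no overlaps.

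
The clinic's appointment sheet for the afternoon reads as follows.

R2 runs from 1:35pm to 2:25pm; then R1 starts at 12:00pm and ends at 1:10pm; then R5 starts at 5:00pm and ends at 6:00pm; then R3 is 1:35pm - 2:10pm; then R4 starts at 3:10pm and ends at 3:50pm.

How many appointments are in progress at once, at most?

Sweep the timeline, counting +1 at each start and −1 at each end (ends before starts at a tie):
12:00pm start R1 → 1
1:10pm end R1 → 0
1:35pm start R2 → 1
1:35pm start R3 → 2
2:10pm end R3 → 1
2:25pm end R2 → 0
3:10pm start R4 → 1
3:50pm end R4 → 0
5:00pm start R5 → 1
6:00pm end R5 → 0
Peak is 2, at 1:35pm (R2, R3).

2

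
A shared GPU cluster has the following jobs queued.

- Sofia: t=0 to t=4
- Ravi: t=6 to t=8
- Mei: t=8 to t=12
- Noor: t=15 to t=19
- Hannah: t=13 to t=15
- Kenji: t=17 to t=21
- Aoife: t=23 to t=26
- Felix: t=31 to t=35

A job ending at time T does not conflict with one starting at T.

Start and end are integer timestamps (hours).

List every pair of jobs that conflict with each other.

Kenji & Noor

Two intervals overlap when each starts before the other ends.
Sorted by start: Sofia, Ravi, Mei, Hannah, Noor, Kenji, Aoife, Felix.
Ravi starts after Sofia ends; Sofia is clear from here.
Mei starts exactly when Ravi ends (back-to-back, no overlap); Ravi is clear from here.
Hannah starts after Mei ends; Mei is clear from here.
Noor starts exactly when Hannah ends (back-to-back, no overlap); Hannah is clear from here.
Kenji starts before Noor ends → Noor and Kenji overlap.
Aoife starts after Noor ends; Noor is clear from here.
Aoife starts after Kenji ends; Kenji is clear from here.
Felix starts after Aoife ends.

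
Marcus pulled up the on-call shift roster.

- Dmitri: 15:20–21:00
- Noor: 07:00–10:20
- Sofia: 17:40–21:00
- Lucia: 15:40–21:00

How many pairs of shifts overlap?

3

Sorted by start: Noor, Dmitri, Lucia, Sofia.
Dmitri starts after Noor ends; Noor is clear from here.
Lucia starts before Dmitri ends → Dmitri and Lucia overlap.
Sofia starts before Dmitri ends → Dmitri and Sofia overlap.
Sofia starts before Lucia ends → Lucia and Sofia overlap.
Overlapping pairs: Dmitri & Lucia, Dmitri & Sofia, Lucia & Sofia — 3 in total.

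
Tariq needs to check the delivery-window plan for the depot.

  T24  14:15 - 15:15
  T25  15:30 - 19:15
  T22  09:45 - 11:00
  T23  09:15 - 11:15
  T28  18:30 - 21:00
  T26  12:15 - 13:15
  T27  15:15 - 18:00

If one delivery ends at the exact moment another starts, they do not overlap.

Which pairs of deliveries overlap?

Sorted by start: T23, T22, T26, T24, T27, T25, T28.
T22 starts before T23 ends → T23 and T22 overlap.
T26 starts after T23 ends; T23 is clear from here.
T26 starts after T22 ends; T22 is clear from here.
T24 starts after T26 ends; T26 is clear from here.
T27 starts exactly when T24 ends (back-to-back, no overlap); T24 is clear from here.
T25 starts before T27 ends → T27 and T25 overlap.
T28 starts after T27 ends.
T28 starts before T25 ends → T25 and T28 overlap.

T22 & T23, T25 & T27, T25 & T28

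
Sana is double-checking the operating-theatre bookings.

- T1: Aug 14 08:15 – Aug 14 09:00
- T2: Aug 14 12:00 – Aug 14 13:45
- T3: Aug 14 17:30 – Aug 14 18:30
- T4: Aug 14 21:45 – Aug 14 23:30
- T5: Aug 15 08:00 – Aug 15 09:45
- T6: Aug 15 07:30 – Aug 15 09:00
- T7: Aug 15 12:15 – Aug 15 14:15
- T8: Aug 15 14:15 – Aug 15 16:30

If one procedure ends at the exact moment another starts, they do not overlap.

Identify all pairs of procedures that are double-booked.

Two intervals overlap when each starts before the other ends.
Sorted by start: T1, T2, T3, T4, T6, T5, T7, T8.
T2 starts after T1 ends; T1 is clear from here.
T3 starts after T2 ends; T2 is clear from here.
T4 starts after T3 ends; T3 is clear from here.
T6 starts after T4 ends; T4 is clear from here.
T5 starts before T6 ends → T6 and T5 overlap.
T7 starts after T6 ends; T6 is clear from here.
T7 starts after T5 ends; T5 is clear from here.
T8 starts exactly when T7 ends (back-to-back, no overlap).

T5 & T6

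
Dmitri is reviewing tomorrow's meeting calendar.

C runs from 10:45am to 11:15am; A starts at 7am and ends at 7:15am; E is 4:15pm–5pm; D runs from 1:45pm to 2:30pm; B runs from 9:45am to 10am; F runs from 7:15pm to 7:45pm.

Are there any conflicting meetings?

No

Sorted by start: A, B, C, D, E, F.
B starts after A ends, so A has no further overlaps.
C starts after B ends, so B has no further overlaps.
D starts after C ends, so C has no further overlaps.
E starts after D ends, so D has no further overlaps.
F starts after E ends.
Every pair is clear; the schedule has no overlaps.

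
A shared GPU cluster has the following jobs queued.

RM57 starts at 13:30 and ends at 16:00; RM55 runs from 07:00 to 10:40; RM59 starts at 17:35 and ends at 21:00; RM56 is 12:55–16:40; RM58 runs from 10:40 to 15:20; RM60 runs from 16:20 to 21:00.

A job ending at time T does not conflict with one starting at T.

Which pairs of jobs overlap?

RM56 & RM57, RM56 & RM58, RM56 & RM60, RM57 & RM58, RM59 & RM60

Check each pair: they overlap iff neither finishes before the other starts.
Sorted by start: RM55, RM58, RM56, RM57, RM60, RM59.
RM58 starts exactly when RM55 ends (back-to-back, no overlap), so nothing later overlaps RM55 either.
RM56 starts before RM58 ends → RM58 and RM56 overlap.
RM57 starts before RM58 ends → RM58 and RM57 overlap.
RM60 starts after RM58 ends, so nothing later overlaps RM58 either.
RM57 starts before RM56 ends → RM56 and RM57 overlap.
RM60 starts before RM56 ends → RM56 and RM60 overlap.
RM59 starts after RM56 ends.
RM60 starts after RM57 ends, so nothing later overlaps RM57 either.
RM59 starts before RM60 ends → RM60 and RM59 overlap.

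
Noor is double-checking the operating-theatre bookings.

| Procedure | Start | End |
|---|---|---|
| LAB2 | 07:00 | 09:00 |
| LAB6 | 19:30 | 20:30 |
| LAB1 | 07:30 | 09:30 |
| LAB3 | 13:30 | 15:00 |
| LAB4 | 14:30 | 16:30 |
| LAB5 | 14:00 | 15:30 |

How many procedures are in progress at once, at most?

Sort all start/end points and keep a running count:
07:00 start LAB2 → 1
07:30 start LAB1 → 2
09:00 end LAB2 → 1
09:30 end LAB1 → 0
13:30 start LAB3 → 1
14:00 start LAB5 → 2
14:30 start LAB4 → 3
15:00 end LAB3 → 2
15:30 end LAB5 → 1
16:30 end LAB4 → 0
19:30 start LAB6 → 1
20:30 end LAB6 → 0
Peak is 3, at 14:30 (LAB3, LAB4, LAB5).

3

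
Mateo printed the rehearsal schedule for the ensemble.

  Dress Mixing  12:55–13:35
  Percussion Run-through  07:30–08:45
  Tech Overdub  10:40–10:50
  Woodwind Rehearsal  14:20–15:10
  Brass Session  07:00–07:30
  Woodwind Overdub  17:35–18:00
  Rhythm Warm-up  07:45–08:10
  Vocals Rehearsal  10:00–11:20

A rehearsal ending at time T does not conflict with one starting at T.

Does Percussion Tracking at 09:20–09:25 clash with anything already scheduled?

No — it doesn't clash with anything

Brass Session: ends 07:30 at or before Percussion Tracking starts 09:20 → clear.
Percussion Run-through: ends 08:45 at or before Percussion Tracking starts 09:20 → clear.
Rhythm Warm-up: ends 08:10 at or before Percussion Tracking starts 09:20 → clear.
Vocals Rehearsal: starts 10:00 at or after Percussion Tracking ends 09:25 → clear.
Tech Overdub: starts 10:40 at or after Percussion Tracking ends 09:25 → clear.
Dress Mixing: starts 12:55 at or after Percussion Tracking ends 09:25 → clear.
Woodwind Rehearsal: starts 14:20 at or after Percussion Tracking ends 09:25 → clear.
Woodwind Overdub: starts 17:35 at or after Percussion Tracking ends 09:25 → clear.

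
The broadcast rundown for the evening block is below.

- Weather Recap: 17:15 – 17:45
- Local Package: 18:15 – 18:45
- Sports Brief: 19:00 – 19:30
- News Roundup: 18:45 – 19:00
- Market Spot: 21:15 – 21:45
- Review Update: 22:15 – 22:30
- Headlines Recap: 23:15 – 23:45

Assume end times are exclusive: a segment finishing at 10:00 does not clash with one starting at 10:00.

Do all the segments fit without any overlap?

Sorted by start: Weather Recap, Local Package, News Roundup, Sports Brief, Market Spot, Review Update, Headlines Recap.
Local Package starts after Weather Recap ends — done with Weather Recap.
News Roundup starts exactly when Local Package ends (back-to-back, no overlap) — done with Local Package.
Sports Brief starts exactly when News Roundup ends (back-to-back, no overlap) — done with News Roundup.
Market Spot starts after Sports Brief ends — done with Sports Brief.
Review Update starts after Market Spot ends — done with Market Spot.
Headlines Recap starts after Review Update ends.
Every pair is clear; the schedule has no overlaps.

Yes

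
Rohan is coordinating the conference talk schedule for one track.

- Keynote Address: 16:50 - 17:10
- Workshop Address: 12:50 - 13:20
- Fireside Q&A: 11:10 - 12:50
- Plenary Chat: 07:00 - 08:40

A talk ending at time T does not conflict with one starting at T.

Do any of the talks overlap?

Sorted by start: Plenary Chat, Fireside Q&A, Workshop Address, Keynote Address.
Fireside Q&A starts after Plenary Chat ends — done with Plenary Chat.
Workshop Address starts exactly when Fireside Q&A ends (back-to-back, no overlap) — done with Fireside Q&A.
Keynote Address starts after Workshop Address ends.
Every pair is clear; the schedule has no overlaps.

No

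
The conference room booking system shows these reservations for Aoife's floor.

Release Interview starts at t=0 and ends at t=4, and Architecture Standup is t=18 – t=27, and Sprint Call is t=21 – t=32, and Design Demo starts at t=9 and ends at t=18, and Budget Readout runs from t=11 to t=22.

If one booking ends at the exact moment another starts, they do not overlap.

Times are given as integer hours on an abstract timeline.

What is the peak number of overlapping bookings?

Sweep the timeline, counting +1 at each start and −1 at each end (ends before starts at a tie):
t=0 start Release Interview → 1
t=4 end Release Interview → 0
t=9 start Design Demo → 1
t=11 start Budget Readout → 2
t=18 end Design Demo → 1
t=18 start Architecture Standup → 2
t=21 start Sprint Call → 3
t=22 end Budget Readout → 2
t=27 end Architecture Standup → 1
t=32 end Sprint Call → 0
Peak is 3, at t=21 (Architecture Standup, Budget Readout, Sprint Call).

3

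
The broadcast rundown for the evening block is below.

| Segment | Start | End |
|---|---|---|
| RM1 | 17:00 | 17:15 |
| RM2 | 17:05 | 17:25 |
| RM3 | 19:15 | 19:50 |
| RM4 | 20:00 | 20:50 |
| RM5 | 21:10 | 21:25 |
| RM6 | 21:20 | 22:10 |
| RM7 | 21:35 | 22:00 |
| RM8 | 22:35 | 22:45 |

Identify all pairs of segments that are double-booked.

RM1 & RM2, RM5 & RM6, RM6 & RM7

Sorted by start: RM1, RM2, RM3, RM4, RM5, RM6, RM7, RM8.
RM2 starts before RM1 ends → RM1 and RM2 overlap.
RM3 starts after RM1 ends — done with RM1.
RM3 starts after RM2 ends — done with RM2.
RM4 starts after RM3 ends — done with RM3.
RM5 starts after RM4 ends — done with RM4.
RM6 starts before RM5 ends → RM5 and RM6 overlap.
RM7 starts after RM5 ends — done with RM5.
RM7 starts before RM6 ends → RM6 and RM7 overlap.
RM8 starts after RM6 ends.
RM8 starts after RM7 ends.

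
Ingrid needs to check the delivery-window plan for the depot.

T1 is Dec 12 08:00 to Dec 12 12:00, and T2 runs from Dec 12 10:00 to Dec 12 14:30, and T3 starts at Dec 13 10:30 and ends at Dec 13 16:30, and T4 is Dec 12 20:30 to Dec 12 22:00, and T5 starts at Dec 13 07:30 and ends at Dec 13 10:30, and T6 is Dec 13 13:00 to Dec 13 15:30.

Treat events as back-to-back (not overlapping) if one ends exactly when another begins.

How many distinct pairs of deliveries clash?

Sorted by start: T1, T2, T4, T5, T3, T6.
T2 starts before T1 ends → T1 and T2 overlap.
T4 starts after T1 ends, so T1 has no further overlaps.
T4 starts after T2 ends, so T2 has no further overlaps.
T5 starts after T4 ends, so T4 has no further overlaps.
T3 starts exactly when T5 ends (back-to-back, no overlap), so T5 has no further overlaps.
T6 starts before T3 ends → T3 and T6 overlap.
Overlapping pairs: T1 & T2, T3 & T6 — 2 in total.

2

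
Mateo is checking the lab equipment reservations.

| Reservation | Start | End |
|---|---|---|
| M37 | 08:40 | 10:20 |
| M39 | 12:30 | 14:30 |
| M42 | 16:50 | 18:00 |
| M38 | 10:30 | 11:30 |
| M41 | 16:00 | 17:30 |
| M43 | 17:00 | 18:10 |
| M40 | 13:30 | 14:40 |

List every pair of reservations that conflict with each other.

M39 & M40, M41 & M42, M41 & M43, M42 & M43

Two intervals overlap when each starts before the other ends.
Sorted by start: M37, M38, M39, M40, M41, M42, M43.
M38 starts after M37 ends — done with M37.
M39 starts after M38 ends — done with M38.
M40 starts before M39 ends → M39 and M40 overlap.
M41 starts after M39 ends — done with M39.
M41 starts after M40 ends — done with M40.
M42 starts before M41 ends → M41 and M42 overlap.
M43 starts before M41 ends → M41 and M43 overlap.
M43 starts before M42 ends → M42 and M43 overlap.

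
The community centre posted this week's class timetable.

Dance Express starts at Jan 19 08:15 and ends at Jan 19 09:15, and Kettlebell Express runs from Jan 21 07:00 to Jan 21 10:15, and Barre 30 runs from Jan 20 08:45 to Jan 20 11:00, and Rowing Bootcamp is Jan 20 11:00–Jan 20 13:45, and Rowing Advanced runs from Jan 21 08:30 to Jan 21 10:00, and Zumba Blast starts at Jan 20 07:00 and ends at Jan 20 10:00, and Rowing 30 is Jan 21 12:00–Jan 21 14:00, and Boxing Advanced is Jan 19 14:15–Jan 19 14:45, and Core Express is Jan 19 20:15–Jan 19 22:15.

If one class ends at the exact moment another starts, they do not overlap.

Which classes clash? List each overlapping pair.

Barre 30 & Zumba Blast, Kettlebell Express & Rowing Advanced

Sorted by start: Dance Express, Boxing Advanced, Core Express, Zumba Blast, Barre 30, Rowing Bootcamp, Kettlebell Express, Rowing Advanced, Rowing 30.
Boxing Advanced starts after Dance Express ends, so Dance Express has no further overlaps.
Core Express starts after Boxing Advanced ends, so Boxing Advanced has no further overlaps.
Zumba Blast starts after Core Express ends, so Core Express has no further overlaps.
Barre 30 starts before Zumba Blast ends → Zumba Blast and Barre 30 overlap.
Rowing Bootcamp starts after Zumba Blast ends, so Zumba Blast has no further overlaps.
Rowing Bootcamp starts exactly when Barre 30 ends (back-to-back, no overlap), so Barre 30 has no further overlaps.
Kettlebell Express starts after Rowing Bootcamp ends, so Rowing Bootcamp has no further overlaps.
Rowing Advanced starts before Kettlebell Express ends → Kettlebell Express and Rowing Advanced overlap.
Rowing 30 starts after Kettlebell Express ends.
Rowing 30 starts after Rowing Advanced ends.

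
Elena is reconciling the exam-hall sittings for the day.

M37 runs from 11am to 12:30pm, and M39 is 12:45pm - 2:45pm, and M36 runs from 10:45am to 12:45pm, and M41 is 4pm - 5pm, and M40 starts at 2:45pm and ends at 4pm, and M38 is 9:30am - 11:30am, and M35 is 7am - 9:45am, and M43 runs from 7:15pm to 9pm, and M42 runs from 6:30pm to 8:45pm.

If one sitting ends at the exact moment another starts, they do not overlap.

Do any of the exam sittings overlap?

Sorted by start: M35, M38, M36, M37, M39, M40, M41, M42, M43.
M38 starts before M35 ends → M35 and M38 overlap.
That's a conflict, so the schedule is not conflict-free.

Yes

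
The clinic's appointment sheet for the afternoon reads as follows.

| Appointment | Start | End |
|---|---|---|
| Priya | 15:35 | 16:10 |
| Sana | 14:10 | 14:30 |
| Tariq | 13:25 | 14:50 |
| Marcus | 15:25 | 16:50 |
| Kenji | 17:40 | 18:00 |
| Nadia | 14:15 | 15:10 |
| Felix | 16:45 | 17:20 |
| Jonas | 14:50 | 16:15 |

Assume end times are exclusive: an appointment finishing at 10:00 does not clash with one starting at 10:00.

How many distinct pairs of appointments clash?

Sorted by start: Tariq, Sana, Nadia, Jonas, Marcus, Priya, Felix, Kenji.
Sana starts before Tariq ends → Tariq and Sana overlap.
Nadia starts before Tariq ends → Tariq and Nadia overlap.
Jonas starts exactly when Tariq ends (back-to-back, no overlap); Tariq is clear from here.
Nadia starts before Sana ends → Sana and Nadia overlap.
Jonas starts after Sana ends; Sana is clear from here.
Jonas starts before Nadia ends → Nadia and Jonas overlap.
Marcus starts after Nadia ends; Nadia is clear from here.
Marcus starts before Jonas ends → Jonas and Marcus overlap.
Priya starts before Jonas ends → Jonas and Priya overlap.
Felix starts after Jonas ends; Jonas is clear from here.
Priya starts before Marcus ends → Marcus and Priya overlap.
Felix starts before Marcus ends → Marcus and Felix overlap.
Kenji starts after Marcus ends.
Felix starts after Priya ends; Priya is clear from here.
Kenji starts after Felix ends.
Overlapping pairs: Felix & Marcus, Jonas & Marcus, Jonas & Nadia, Jonas & Priya, Marcus & Priya, Nadia & Sana, Nadia & Tariq, Sana & Tariq — 8 in total.

8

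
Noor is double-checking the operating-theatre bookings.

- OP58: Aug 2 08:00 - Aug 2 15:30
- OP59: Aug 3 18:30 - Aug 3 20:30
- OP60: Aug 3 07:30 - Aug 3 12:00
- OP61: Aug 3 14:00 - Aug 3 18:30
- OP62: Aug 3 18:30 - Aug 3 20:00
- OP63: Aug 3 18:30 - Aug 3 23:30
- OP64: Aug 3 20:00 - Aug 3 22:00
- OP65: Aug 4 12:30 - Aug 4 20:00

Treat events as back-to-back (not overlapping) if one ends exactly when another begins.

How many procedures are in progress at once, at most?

Sweep the timeline, counting +1 at each start and −1 at each end (ends before starts at a tie):
Aug 2 08:00 start OP58 → 1
Aug 2 15:30 end OP58 → 0
Aug 3 07:30 start OP60 → 1
Aug 3 12:00 end OP60 → 0
Aug 3 14:00 start OP61 → 1
Aug 3 18:30 end OP61 → 0
Aug 3 18:30 start OP59 → 1
Aug 3 18:30 start OP62 → 2
Aug 3 18:30 start OP63 → 3
Aug 3 20:00 end OP62 → 2
Aug 3 20:00 start OP64 → 3
Aug 3 20:30 end OP59 → 2
Aug 3 22:00 end OP64 → 1
Aug 3 23:30 end OP63 → 0
Aug 4 12:30 start OP65 → 1
Aug 4 20:00 end OP65 → 0
Peak is 3, at Aug 3 18:30 (OP59, OP62, OP63).

3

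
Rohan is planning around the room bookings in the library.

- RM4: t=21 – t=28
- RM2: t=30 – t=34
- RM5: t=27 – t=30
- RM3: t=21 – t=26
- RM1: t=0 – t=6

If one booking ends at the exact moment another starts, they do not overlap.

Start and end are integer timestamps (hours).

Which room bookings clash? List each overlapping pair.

Sorted by start: RM1, RM3, RM4, RM5, RM2.
RM3 starts after RM1 ends, so RM1 has no further overlaps.
RM4 starts before RM3 ends → RM3 and RM4 overlap.
RM5 starts after RM3 ends, so RM3 has no further overlaps.
RM5 starts before RM4 ends → RM4 and RM5 overlap.
RM2 starts after RM4 ends.
RM2 starts exactly when RM5 ends (back-to-back, no overlap).

RM3 & RM4, RM4 & RM5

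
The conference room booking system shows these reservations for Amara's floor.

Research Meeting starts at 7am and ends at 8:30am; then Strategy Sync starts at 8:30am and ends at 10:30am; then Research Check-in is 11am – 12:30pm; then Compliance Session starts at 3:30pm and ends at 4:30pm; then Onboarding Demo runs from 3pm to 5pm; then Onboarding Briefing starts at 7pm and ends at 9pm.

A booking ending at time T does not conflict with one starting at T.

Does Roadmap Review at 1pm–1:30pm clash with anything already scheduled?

No — it doesn't clash with anything

Research Meeting: ends 8:30am at or before Roadmap Review starts 1pm → clear.
Strategy Sync: ends 10:30am at or before Roadmap Review starts 1pm → clear.
Research Check-in: ends 12:30pm at or before Roadmap Review starts 1pm → clear.
Onboarding Demo: starts 3pm at or after Roadmap Review ends 1:30pm → clear.
Compliance Session: starts 3:30pm at or after Roadmap Review ends 1:30pm → clear.
Onboarding Briefing: starts 7pm at or after Roadmap Review ends 1:30pm → clear.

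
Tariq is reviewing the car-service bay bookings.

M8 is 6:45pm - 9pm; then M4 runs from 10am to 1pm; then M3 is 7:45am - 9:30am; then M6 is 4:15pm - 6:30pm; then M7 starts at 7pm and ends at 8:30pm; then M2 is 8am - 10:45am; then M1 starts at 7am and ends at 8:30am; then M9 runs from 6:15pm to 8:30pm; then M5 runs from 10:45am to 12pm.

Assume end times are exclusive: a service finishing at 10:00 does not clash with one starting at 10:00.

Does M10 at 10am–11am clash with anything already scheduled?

M1: ends 8:30am at or before M10 starts 10am → clear.
M3: ends 9:30am at or before M10 starts 10am → clear.
M2: starts 8am before M10 ends 11am, and ends 10:45am after M10 starts 10am → overlap.
M4: starts 10am before M10 ends 11am, and ends 1pm after M10 starts 10am → overlap.
M5: starts 10:45am before M10 ends 11am, and ends 12pm after M10 starts 10am → overlap.
M6: starts 4:15pm at or after M10 ends 11am → clear.
M9: starts 6:15pm at or after M10 ends 11am → clear.
M8: starts 6:45pm at or after M10 ends 11am → clear.
M7: starts 7pm at or after M10 ends 11am → clear.
M10 overlaps M2, M4, M5.

Yes — it overlaps M2, M4, M5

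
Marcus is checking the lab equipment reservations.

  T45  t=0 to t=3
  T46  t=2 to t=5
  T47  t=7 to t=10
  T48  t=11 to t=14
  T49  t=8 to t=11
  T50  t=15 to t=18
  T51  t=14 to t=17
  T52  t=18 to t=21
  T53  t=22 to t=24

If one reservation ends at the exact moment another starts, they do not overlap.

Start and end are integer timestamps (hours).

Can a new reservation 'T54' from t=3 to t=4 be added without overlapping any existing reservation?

No — it overlaps T46

T45: ends t=3 at or before T54 starts t=3 → clear.
T46: starts t=2 before T54 ends t=4, and ends t=5 after T54 starts t=3 → overlap.
T47: starts t=7 at or after T54 ends t=4 → clear.
T49: starts t=8 at or after T54 ends t=4 → clear.
T48: starts t=11 at or after T54 ends t=4 → clear.
T51: starts t=14 at or after T54 ends t=4 → clear.
T50: starts t=15 at or after T54 ends t=4 → clear.
T52: starts t=18 at or after T54 ends t=4 → clear.
T53: starts t=22 at or after T54 ends t=4 → clear.
T54 overlaps T46.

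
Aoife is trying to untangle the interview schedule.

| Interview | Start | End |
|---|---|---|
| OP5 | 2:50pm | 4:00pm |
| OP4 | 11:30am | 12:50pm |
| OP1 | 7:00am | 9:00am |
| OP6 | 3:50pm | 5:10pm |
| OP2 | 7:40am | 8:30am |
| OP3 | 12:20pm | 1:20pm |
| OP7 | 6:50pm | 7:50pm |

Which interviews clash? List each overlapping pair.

OP1 & OP2, OP3 & OP4, OP5 & OP6

Two intervals overlap when each starts before the other ends.
Sorted by start: OP1, OP2, OP4, OP3, OP5, OP6, OP7.
OP2 starts before OP1 ends → OP1 and OP2 overlap.
OP4 starts after OP1 ends — done with OP1.
OP4 starts after OP2 ends — done with OP2.
OP3 starts before OP4 ends → OP4 and OP3 overlap.
OP5 starts after OP4 ends — done with OP4.
OP5 starts after OP3 ends — done with OP3.
OP6 starts before OP5 ends → OP5 and OP6 overlap.
OP7 starts after OP5 ends.
OP7 starts after OP6 ends.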